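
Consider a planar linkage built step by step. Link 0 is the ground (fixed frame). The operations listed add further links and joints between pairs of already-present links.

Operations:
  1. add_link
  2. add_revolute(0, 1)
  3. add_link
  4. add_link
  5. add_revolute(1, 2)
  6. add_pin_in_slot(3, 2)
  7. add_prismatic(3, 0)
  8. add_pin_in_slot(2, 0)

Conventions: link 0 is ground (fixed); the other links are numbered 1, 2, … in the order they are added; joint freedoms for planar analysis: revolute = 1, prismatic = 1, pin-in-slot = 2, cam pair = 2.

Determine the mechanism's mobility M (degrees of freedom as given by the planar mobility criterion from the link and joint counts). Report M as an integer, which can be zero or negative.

L=1 J1=0 J2=0
add link → L=2 J1=0 J2=0
R@0,1 dof=1 J1 → L=2 J1=1 J2=0
add link → L=3 J1=1 J2=0
add link → L=4 J1=1 J2=0
R@1,2 dof=1 J1 → L=4 J1=2 J2=0
PS@3,2 dof=2 J2 → L=4 J1=2 J2=1
P@3,0 dof=1 J1 → L=4 J1=3 J2=1
PS@2,0 dof=2 J2 → L=4 J1=3 J2=2
M=3(L−1)−2J1−J2=3·3−2·3−2=1

M = 1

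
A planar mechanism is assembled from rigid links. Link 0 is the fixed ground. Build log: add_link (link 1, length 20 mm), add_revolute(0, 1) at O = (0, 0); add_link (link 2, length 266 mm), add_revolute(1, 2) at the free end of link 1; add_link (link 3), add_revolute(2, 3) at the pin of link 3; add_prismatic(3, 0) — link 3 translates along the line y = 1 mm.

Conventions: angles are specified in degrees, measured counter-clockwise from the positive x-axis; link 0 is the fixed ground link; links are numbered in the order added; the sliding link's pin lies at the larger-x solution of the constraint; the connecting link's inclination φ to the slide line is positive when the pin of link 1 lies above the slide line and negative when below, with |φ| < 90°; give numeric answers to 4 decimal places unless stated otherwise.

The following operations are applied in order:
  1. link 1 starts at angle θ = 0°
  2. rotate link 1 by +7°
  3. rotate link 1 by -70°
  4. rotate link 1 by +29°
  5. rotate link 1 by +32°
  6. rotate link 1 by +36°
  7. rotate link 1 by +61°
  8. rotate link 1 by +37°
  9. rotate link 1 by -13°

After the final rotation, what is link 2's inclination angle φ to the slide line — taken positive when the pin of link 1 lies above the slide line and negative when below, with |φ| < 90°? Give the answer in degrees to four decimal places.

geometry: r = 20 mm, L = 266 mm, e = 1 mm; θ starts at 0°
rotate link 1 by +7°: θ ← 0° +7° = 7°
rotate link 1 by -70°: θ ← 7° -70° = -63°
rotate link 1 by +29°: θ ← -63° +29° = -34°
rotate link 1 by +32°: θ ← -34° +32° = -2°
rotate link 1 by +36°: θ ← -2° +36° = 34°
rotate link 1 by +61°: θ ← 34° +61° = 95°
rotate link 1 by +37°: θ ← 95° +37° = 132°
rotate link 1 by -13°: θ ← 132° -13° = 119°
h = r sin θ − e = 17.492394 − 1 = 16.492394
sin φ = h / L = 16.492394 / 266 = 0.06200148
φ = arcsin(0.06200148) = 3.554703°

3.5547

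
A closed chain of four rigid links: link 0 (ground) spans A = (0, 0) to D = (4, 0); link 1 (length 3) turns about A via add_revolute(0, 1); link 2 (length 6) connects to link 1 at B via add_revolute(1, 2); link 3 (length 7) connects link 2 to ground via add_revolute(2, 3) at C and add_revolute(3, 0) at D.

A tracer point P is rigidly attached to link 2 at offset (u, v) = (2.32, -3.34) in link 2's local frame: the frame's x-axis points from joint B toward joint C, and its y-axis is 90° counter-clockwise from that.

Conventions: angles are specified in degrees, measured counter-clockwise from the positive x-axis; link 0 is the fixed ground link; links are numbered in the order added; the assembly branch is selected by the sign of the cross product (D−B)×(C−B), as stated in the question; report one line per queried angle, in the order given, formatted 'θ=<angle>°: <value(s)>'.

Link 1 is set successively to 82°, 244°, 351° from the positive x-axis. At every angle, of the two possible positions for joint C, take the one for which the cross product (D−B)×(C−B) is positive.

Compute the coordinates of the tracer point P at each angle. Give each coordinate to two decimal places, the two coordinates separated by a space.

A=(0,0), D=(4.00,0)
θ=82°: B = A + 3.00·(cos82°, sin82°) = (0.4175, 2.9708)
θ=82°: |BD| = 4.6540
θ=82°: circle(B,6.00) ∩ circle(D,7.00): a=0.9304, h=5.9274
θ=82°:   candidates: C₊=(4.9173,6.9396) cross=27.586; C₋=(-2.6500,-2.1858) cross=-27.586
θ=82°:   branch + wants cross > 0 → take C=(4.9173,6.9396) (cross=27.586)
θ=82°: ex = (C−B)/|BC| = (0.7500,0.6615); ey = (-0.6615,0.7500)
θ=82°: P = B + 2.32·ex + -3.34·ey = (4.3668,2.0005)
θ=244°: B = A + 3.00·(cos244°, sin244°) = (-1.3151, -2.6964)
θ=244°: |BD| = 5.9599
θ=244°: circle(B,6.00) ∩ circle(D,7.00): a=1.8894, h=5.6948
θ=244°:   candidates: C₊=(-2.2066,3.2370) cross=33.940; C₋=(2.9462,-6.9202) cross=-33.940
θ=244°:   branch + wants cross > 0 → take C=(-2.2066,3.2370) (cross=33.940)
θ=244°: ex = (C−B)/|BC| = (-0.1486,0.9889); ey = (-0.9889,-0.1486)
θ=244°: P = B + 2.32·ex + -3.34·ey = (1.6431,0.0941)
θ=351°: B = A + 3.00·(cos351°, sin351°) = (2.9631, -0.4693)
θ=351°: |BD| = 1.1382
θ=351°: circle(B,6.00) ∩ circle(D,7.00): a=-5.1417, h=3.0924
θ=351°:   candidates: C₊=(-2.9963,0.2279) cross=3.520; C₋=(-0.4462,-5.4066) cross=-3.520
θ=351°:   branch + wants cross > 0 → take C=(-2.9963,0.2279) (cross=3.520)
θ=351°: ex = (C−B)/|BC| = (-0.9932,0.1162); ey = (-0.1162,-0.9932)
θ=351°: P = B + 2.32·ex + -3.34·ey = (1.0469,3.1177)

θ=82°: 4.37 2.00
θ=244°: 1.64 0.09
θ=351°: 1.05 3.12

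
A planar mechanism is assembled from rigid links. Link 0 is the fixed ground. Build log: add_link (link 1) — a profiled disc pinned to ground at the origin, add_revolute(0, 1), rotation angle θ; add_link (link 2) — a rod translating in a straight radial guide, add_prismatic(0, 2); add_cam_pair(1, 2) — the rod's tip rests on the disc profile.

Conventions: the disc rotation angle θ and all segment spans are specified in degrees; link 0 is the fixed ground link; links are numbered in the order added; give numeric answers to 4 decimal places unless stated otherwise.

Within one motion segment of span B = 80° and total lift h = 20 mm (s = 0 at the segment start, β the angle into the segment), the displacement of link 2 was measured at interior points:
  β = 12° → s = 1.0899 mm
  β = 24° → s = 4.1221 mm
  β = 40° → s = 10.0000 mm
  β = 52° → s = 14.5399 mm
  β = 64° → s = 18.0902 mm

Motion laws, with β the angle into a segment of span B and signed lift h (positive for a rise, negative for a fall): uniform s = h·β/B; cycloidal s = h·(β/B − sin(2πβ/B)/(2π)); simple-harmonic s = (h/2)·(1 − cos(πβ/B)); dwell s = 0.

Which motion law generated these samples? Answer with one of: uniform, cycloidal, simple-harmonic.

candidates at β/B = r: uniform s = h·r (linear in β); cycloidal s = h·(r − sin(2πr)/(2π)); simple-harmonic s = (h/2)(1 − cos(πr))
β=12°: printed 1.0899 | uniform 3.0000, cycloidal 0.4248, simple-harmonic 1.0899
β=24°: printed 4.1221 | uniform 6.0000, cycloidal 2.9727, simple-harmonic 4.1221
β=40°: printed 10.0000 | uniform 10.0000, cycloidal 10.0000, simple-harmonic 10.0000
β=52°: printed 14.5399 | uniform 13.0000, cycloidal 15.5752, simple-harmonic 14.5399
β=64°: printed 18.0902 | uniform 16.0000, cycloidal 19.0273, simple-harmonic 18.0902
only one law matches every sample → simple-harmonic

simple-harmonic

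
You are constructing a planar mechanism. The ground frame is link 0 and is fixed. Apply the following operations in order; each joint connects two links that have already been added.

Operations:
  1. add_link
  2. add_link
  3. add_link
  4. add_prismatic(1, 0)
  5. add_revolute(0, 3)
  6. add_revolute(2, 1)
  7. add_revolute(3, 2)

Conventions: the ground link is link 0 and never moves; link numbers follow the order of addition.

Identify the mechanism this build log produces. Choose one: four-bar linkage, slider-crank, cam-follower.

links: 4 (incl. ground); joints: 3 revolute, 1 prismatic, 0 higher (cam) pair, forming one closed loop
4 links, 3 revolutes + 1 prismatic in one loop → slider-crank

slider-crank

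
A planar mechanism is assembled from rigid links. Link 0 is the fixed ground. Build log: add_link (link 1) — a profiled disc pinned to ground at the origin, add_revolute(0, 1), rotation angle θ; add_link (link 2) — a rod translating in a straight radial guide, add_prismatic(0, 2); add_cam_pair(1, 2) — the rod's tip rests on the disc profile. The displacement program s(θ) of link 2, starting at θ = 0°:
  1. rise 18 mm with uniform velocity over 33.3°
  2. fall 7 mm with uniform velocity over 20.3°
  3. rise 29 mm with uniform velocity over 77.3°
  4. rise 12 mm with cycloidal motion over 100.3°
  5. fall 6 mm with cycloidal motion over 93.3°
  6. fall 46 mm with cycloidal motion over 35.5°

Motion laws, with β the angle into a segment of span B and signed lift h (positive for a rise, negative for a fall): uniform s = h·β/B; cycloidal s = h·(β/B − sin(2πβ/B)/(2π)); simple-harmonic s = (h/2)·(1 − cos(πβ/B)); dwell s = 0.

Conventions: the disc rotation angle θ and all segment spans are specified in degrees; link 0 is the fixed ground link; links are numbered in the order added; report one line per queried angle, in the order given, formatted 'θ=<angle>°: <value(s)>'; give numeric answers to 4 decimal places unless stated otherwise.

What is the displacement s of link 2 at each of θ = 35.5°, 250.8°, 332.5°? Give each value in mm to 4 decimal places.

seg 1 [0°–33.3°] uniform, h=18: full span → s += 18 → s = 18.0000
seg 2 [33.3°–53.6°] uniform, h=-7: θ=35.5° here. β=2.2, B=20.3. -7·2.2/20.3 = -0.7586 → s = 17.2414
seg 2 [33.3°–53.6°] uniform, h=-7: full span → s += -7 → s = 11.0000
seg 3 [53.6°–130.9°] uniform, h=29: full span → s += 29 → s = 40.0000
seg 4 [130.9°–231.2°] cycloidal, h=12: full span → s += 12 → s = 52.0000
seg 5 [231.2°–324.5°] cycloidal, h=-6: θ=250.8° here. β=19.6, B=93.3. -6·(0.2101 − sin(2π·0.2101)/(2π)) = -0.3354 → s = 51.6646
seg 5 [231.2°–324.5°] cycloidal, h=-6: full span → s += -6 → s = 46.0000
seg 6 [324.5°–360°] cycloidal, h=-46: θ=332.5° here. β=8, B=35.5. -46·(0.2254 − sin(2π·0.2254)/(2π)) = -3.1327 → s = 42.8673

θ=35.5°: 17.2414
θ=250.8°: 51.6646
θ=332.5°: 42.8673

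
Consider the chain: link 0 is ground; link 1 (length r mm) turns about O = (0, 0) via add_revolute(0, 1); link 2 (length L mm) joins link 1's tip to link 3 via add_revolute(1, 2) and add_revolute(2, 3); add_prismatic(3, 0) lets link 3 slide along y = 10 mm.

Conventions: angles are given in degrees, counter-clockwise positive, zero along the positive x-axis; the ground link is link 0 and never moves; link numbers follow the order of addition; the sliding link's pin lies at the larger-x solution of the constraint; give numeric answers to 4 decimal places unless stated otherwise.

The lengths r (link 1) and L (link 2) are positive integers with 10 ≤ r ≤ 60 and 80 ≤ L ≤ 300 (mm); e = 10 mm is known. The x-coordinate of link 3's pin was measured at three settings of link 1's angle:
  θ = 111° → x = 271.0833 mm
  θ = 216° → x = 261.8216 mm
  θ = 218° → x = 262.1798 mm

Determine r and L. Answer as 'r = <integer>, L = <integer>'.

constraint per measurement: (x − r cos θ)² + (r sin θ − e)² = L²
subtracting the θ₁ and θ₂ equations cancels the r² and L² terms:
r = (x₁² − x₂²) / (2[(x₁cos θ₁ + e sin θ₁) − (x₂cos θ₂ + e sin θ₂)]) = 19.0000 → r = 19
L² = (x₁ − r cos θ₁)² + (r sin θ₁ − e)² = 77284.0025 → L = 278.0000 → L = 278
check at θ₃=218°: x = 262.1798 (printed 262.1798) ✓

r = 19, L = 278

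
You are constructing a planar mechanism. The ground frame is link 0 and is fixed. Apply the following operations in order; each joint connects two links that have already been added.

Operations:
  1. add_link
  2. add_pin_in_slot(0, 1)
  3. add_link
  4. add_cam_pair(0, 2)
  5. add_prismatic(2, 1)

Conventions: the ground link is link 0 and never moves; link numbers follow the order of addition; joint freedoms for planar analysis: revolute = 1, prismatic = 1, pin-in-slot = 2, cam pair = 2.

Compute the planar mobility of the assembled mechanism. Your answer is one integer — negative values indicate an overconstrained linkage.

L=1 J1=0 J2=0
add link → L=2 J1=0 J2=0
PS@0,1 dof=2 J2 → L=2 J1=0 J2=1
add link → L=3 J1=0 J2=1
C@0,2 dof=2 J2 → L=3 J1=0 J2=2
P@2,1 dof=1 J1 → L=3 J1=1 J2=2
M=3(L−1)−2J1−J2=3·2−2·1−2=2

M = 2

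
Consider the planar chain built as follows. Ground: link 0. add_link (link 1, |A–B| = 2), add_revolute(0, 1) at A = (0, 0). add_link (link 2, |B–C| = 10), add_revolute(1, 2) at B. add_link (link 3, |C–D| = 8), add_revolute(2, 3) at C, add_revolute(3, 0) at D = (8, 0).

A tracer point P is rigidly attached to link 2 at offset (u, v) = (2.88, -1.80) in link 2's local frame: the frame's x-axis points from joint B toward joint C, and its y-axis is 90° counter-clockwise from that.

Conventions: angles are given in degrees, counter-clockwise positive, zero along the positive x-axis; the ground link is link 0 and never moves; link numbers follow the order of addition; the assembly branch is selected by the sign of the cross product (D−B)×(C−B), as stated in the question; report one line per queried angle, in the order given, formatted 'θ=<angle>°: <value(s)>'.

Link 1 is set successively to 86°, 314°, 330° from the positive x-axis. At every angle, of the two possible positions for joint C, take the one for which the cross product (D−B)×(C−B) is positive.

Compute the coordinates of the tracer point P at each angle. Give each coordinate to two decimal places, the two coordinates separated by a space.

A=(0,0), D=(8.00,0)
θ=86°: B = A + 2.00·(cos86°, sin86°) = (0.1395, 1.9951)
θ=86°: |BD| = 8.1097
θ=86°: circle(B,10.00) ∩ circle(D,8.00): a=6.2744, h=7.7866
θ=86°:   candidates: C₊=(8.1367,7.9988) cross=63.148; C₋=(4.3055,-7.0958) cross=-63.148
θ=86°:   branch + wants cross > 0 → take C=(8.1367,7.9988) (cross=63.148)
θ=86°: ex = (C−B)/|BC| = (0.7997,0.6004); ey = (-0.6004,0.7997)
θ=86°: P = B + 2.88·ex + -1.80·ey = (3.5234,2.2847)
θ=314°: B = A + 2.00·(cos314°, sin314°) = (1.3893, -1.4387)
θ=314°: |BD| = 6.7654
θ=314°: circle(B,10.00) ∩ circle(D,8.00): a=6.0433, h=7.9673
θ=314°:   candidates: C₊=(5.6001,7.6316) cross=53.902; C₋=(8.9887,-7.9387) cross=-53.902
θ=314°:   branch + wants cross > 0 → take C=(5.6001,7.6316) (cross=53.902)
θ=314°: ex = (C−B)/|BC| = (0.4211,0.9070); ey = (-0.9070,0.4211)
θ=314°: P = B + 2.88·ex + -1.80·ey = (4.2347,0.4156)
θ=330°: B = A + 2.00·(cos330°, sin330°) = (1.7321, -1.0000)
θ=330°: |BD| = 6.3472
θ=330°: circle(B,10.00) ∩ circle(D,8.00): a=6.0095, h=7.9929
θ=330°:   candidates: C₊=(6.4072,7.8398) cross=50.732; C₋=(8.9258,-7.9463) cross=-50.732
θ=330°:   branch + wants cross > 0 → take C=(6.4072,7.8398) (cross=50.732)
θ=330°: ex = (C−B)/|BC| = (0.4675,0.8840); ey = (-0.8840,0.4675)
θ=330°: P = B + 2.88·ex + -1.80·ey = (4.6697,0.7043)

θ=86°: 3.52 2.28
θ=314°: 4.23 0.42
θ=330°: 4.67 0.70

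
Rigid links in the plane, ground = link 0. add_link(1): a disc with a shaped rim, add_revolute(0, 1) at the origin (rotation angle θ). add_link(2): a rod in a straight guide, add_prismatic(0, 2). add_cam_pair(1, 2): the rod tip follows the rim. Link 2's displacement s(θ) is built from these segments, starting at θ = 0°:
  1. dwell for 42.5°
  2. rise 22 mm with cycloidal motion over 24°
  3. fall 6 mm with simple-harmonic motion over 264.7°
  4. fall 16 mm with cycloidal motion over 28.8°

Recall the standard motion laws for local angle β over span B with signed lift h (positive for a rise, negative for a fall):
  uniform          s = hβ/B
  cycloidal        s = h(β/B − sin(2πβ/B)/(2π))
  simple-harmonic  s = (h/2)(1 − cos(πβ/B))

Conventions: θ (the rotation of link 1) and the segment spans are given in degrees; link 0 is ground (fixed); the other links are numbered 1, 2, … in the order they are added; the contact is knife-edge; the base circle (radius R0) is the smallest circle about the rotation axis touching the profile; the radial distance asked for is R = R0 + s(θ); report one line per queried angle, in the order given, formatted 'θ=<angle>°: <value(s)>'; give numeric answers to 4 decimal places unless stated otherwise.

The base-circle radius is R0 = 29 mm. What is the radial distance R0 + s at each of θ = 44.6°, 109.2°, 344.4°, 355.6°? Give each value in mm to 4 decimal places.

segment 1 (0° to 42.5°, dwell): s unchanged at 0.0000
θ = 44.6° falls in segment 2 (42.5° to 66.5°, cycloidal, h = 22): β = 44.6 − 42.5 = 2.1°, B = 24°; Δs = 22·(0.0875 − sin(2π·0.0875)/(2π)) = 0.0955; s = 0.0000 + 0.0955 = 0.0955
segment 2 (42.5° to 66.5°, cycloidal, h = 22) is passed completely: s = 0.0000 + (22) = 22.0000
θ = 109.2° falls in segment 3 (66.5° to 331.2°, simple-harmonic, h = -6): β = 109.2 − 66.5 = 42.7°, B = 264.7°; Δs = -6/2·(1 − cos(π·0.1613)) = -0.3771; s = 22.0000 − 0.3771 = 21.6229
segment 3 (66.5° to 331.2°, simple-harmonic, h = -6) is passed completely: s = 22.0000 + (-6) = 16.0000
θ = 344.4° falls in segment 4 (331.2° to 360°, cycloidal, h = -16): β = 344.4 − 331.2 = 13.2°, B = 28.8°; Δs = -16·(0.4583 − sin(2π·0.4583)/(2π)) = -6.6743; s = 16.0000 − 6.6743 = 9.3257
θ = 355.6° falls in segment 4 (331.2° to 360°, cycloidal, h = -16): β = 355.6 − 331.2 = 24.4°, B = 28.8°; Δs = -16·(0.8472 − sin(2π·0.8472)/(2π)) = -15.6415; s = 16.0000 − 15.6415 = 0.3585
θ=44.6°: R = R0 + s = 29 + 0.0955 = 29.0955
θ=109.2°: R = R0 + s = 29 + 21.6229 = 50.6229
θ=344.4°: R = R0 + s = 29 + 9.3257 = 38.3257
θ=355.6°: R = R0 + s = 29 + 0.3585 = 29.3585

θ=44.6°: 29.0955
θ=109.2°: 50.6229
θ=344.4°: 38.3257
θ=355.6°: 29.3585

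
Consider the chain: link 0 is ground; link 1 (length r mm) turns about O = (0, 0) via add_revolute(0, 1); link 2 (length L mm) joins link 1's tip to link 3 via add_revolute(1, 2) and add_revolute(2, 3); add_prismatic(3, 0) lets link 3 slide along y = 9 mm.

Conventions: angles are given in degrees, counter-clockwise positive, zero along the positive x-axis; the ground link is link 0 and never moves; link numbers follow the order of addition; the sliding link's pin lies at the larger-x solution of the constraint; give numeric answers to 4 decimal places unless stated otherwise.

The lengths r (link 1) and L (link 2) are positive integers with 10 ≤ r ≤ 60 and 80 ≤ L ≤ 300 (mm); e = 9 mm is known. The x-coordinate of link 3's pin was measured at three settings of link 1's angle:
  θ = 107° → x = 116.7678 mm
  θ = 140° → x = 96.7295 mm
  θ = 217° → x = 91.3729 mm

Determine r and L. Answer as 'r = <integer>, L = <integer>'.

constraint per measurement: (x − r cos θ)² + (r sin θ − e)² = L²
subtracting the θ₁ and θ₂ equations cancels the r² and L² terms:
r = (x₁² − x₂²) / (2[(x₁cos θ₁ + e sin θ₁) − (x₂cos θ₂ + e sin θ₂)]) = 50.0001 → r = 50
L² = (x₁ − r cos θ₁)² + (r sin θ₁ − e)² = 18769.0049 → L = 137.0000 → L = 137
check at θ₃=217°: x = 91.3729 (printed 91.3729) ✓

r = 50, L = 137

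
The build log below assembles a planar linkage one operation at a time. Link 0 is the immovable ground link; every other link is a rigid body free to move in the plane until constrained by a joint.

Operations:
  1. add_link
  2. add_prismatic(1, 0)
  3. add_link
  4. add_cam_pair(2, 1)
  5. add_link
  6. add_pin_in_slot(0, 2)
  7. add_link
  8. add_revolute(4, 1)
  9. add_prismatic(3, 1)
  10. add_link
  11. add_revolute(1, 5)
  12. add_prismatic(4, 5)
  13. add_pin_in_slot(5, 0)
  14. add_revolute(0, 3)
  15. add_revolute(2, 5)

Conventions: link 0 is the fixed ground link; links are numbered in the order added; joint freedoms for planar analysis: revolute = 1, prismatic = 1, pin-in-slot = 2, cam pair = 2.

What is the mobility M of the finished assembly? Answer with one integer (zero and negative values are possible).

(L,J1,J2)=(1,0,0); link0 fixed
link1: (2,0,0)
P 1-0 [J1]: (2,1,0)
link2: (3,1,0)
C 2-1 [J2]: (3,1,1)
link3: (4,1,1)
PS 0-2 [J2]: (4,1,2)
link4: (5,1,2)
R 4-1 [J1]: (5,2,2)
P 3-1 [J1]: (5,3,2)
link5: (6,3,2)
R 1-5 [J1]: (6,4,2)
P 4-5 [J1]: (6,5,2)
PS 5-0 [J2]: (6,5,3)
R 0-3 [J1]: (6,6,3)
R 2-5 [J1]: (6,7,3)
Grübler: 3·5 − 2·7 − 3 = -2

M = -2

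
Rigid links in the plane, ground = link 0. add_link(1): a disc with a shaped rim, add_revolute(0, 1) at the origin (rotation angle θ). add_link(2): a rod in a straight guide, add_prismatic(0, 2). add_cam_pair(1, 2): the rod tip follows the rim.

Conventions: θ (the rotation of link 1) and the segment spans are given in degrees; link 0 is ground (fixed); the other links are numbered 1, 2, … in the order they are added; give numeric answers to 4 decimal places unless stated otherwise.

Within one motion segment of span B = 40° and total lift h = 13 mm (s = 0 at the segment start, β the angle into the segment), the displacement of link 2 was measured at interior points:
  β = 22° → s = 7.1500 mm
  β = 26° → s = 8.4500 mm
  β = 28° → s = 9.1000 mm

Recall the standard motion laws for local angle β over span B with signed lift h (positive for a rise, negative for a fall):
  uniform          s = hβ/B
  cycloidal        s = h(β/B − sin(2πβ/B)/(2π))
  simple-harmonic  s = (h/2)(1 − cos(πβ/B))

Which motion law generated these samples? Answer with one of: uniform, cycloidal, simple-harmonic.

candidates at β/B = r: uniform s = h·r (linear in β); cycloidal s = h·(r − sin(2πr)/(2π)); simple-harmonic s = (h/2)(1 − cos(πr))
β=22°: printed 7.1500 | uniform 7.1500, cycloidal 7.7894, simple-harmonic 7.5168
β=26°: printed 8.4500 | uniform 8.4500, cycloidal 10.1239, simple-harmonic 9.4509
β=28°: printed 9.1000 | uniform 9.1000, cycloidal 11.0677, simple-harmonic 10.3206
only one law matches every sample → uniform

uniform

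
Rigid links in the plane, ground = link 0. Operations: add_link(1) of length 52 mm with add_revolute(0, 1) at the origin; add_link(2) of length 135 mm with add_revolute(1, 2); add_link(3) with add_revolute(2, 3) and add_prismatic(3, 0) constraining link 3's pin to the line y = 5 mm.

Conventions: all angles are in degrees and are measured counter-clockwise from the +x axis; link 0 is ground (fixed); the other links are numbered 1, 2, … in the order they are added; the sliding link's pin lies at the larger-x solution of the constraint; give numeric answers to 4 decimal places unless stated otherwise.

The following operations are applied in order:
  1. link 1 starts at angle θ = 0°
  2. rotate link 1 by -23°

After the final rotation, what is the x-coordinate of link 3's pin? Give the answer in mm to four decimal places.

geometry: r = 52 mm, L = 135 mm, e = 5 mm; θ starts at 0°
rotate link 1 by -23°: θ ← 0° -23° = -23°
crank pin P = (r cos θ, r sin θ) = (47.866252, -20.318019)
h = r sin θ − e = -20.318019 − 5 = -25.318019
x = r cos θ + √(L² − h²) = 47.866252 + 132.604668 = 180.470920

180.4709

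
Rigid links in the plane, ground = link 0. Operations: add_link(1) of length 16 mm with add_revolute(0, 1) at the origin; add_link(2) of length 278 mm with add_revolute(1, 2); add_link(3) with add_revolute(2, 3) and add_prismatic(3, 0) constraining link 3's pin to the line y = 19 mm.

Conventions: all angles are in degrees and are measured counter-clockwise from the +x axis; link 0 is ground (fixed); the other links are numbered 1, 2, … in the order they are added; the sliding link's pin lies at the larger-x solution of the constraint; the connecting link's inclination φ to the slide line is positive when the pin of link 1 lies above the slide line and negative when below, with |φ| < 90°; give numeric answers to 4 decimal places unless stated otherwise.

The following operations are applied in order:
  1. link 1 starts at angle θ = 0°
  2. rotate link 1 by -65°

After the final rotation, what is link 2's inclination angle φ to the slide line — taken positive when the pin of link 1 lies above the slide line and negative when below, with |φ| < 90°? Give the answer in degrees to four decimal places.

geometry: r = 16 mm, L = 278 mm, e = 19 mm; θ starts at 0°
rotate link 1 by -65°: θ ← 0° -65° = -65°
h = r sin θ − e = -14.500925 − 19 = -33.500925
sin φ = h / L = -33.500925 / 278 = -0.12050692
φ = arcsin(-0.12050692) = -6.921359°

-6.9214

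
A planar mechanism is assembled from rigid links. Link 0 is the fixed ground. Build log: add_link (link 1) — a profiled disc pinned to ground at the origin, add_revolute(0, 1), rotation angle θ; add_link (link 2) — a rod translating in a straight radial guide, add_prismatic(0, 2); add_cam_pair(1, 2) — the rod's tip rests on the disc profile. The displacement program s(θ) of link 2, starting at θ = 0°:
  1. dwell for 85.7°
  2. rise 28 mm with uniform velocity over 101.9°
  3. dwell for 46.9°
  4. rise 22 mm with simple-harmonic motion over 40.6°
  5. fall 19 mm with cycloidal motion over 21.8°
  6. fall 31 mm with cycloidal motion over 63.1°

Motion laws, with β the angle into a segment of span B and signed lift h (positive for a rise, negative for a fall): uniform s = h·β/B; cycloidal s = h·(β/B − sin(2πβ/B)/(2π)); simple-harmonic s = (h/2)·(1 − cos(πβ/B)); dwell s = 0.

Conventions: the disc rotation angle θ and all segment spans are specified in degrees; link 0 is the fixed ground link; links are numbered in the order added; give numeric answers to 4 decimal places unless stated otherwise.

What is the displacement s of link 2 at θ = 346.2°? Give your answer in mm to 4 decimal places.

seg 1 [0°–85.7°] dwell: s stays 0.0000
seg 2 [85.7°–187.6°] uniform, h=28: full span → s += 28 → s = 28.0000
seg 3 [187.6°–234.5°] dwell: s stays 28.0000
seg 4 [234.5°–275.1°] simple-harmonic, h=22: full span → s += 22 → s = 50.0000
seg 5 [275.1°–296.9°] cycloidal, h=-19: full span → s += -19 → s = 31.0000
seg 6 [296.9°–360°] cycloidal, h=-31: θ=346.2° here. β=49.3, B=63.1. -31·(0.7813 − sin(2π·0.7813)/(2π)) = -29.0590 → s = 1.9410

1.9410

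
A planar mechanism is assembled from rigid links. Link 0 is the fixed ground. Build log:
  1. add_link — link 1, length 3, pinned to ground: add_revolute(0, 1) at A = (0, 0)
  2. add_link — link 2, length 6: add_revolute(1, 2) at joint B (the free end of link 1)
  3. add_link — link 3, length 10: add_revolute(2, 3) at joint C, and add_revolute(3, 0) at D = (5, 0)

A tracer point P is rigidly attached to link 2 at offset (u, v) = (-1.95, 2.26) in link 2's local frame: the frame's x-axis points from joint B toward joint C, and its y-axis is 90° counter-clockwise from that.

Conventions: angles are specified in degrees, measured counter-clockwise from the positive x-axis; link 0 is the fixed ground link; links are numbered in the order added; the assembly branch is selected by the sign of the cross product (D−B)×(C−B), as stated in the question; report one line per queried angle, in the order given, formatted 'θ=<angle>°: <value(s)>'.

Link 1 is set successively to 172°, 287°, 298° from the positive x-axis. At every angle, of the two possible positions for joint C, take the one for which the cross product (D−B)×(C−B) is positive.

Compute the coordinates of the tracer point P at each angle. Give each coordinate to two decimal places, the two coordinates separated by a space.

A=(0,0), D=(5.00,0)
θ=172°: B = A + 3.00·(cos172°, sin172°) = (-2.9708, 0.4175)
θ=172°: |BD| = 7.9817
θ=172°: circle(B,6.00) ∩ circle(D,10.00): a=-0.0183, h=6.0000
θ=172°:   candidates: C₊=(-2.6752,6.4102) cross=47.890; C₋=(-3.3029,-5.5733) cross=-47.890
θ=172°:   branch + wants cross > 0 → take C=(-2.6752,6.4102) (cross=47.890)
θ=172°: ex = (C−B)/|BC| = (0.0493,0.9988); ey = (-0.9988,0.0493)
θ=172°: P = B + -1.95·ex + 2.26·ey = (-5.3241,-1.4188)
θ=287°: B = A + 3.00·(cos287°, sin287°) = (0.8771, -2.8689)
θ=287°: |BD| = 5.0228
θ=287°: circle(B,6.00) ∩ circle(D,10.00): a=-3.8595, h=4.5939
θ=287°:   candidates: C₊=(-4.9148,-1.3025) cross=23.075; C₋=(0.3331,-8.8442) cross=-23.075
θ=287°:   branch + wants cross > 0 → take C=(-4.9148,-1.3025) (cross=23.075)
θ=287°: ex = (C−B)/|BC| = (-0.9653,0.2611); ey = (-0.2611,-0.9653)
θ=287°: P = B + -1.95·ex + 2.26·ey = (2.1695,-5.5596)
θ=298°: B = A + 3.00·(cos298°, sin298°) = (1.4084, -2.6488)
θ=298°: |BD| = 4.4627
θ=298°: circle(B,6.00) ∩ circle(D,10.00): a=-4.9392, h=3.4066
θ=298°:   candidates: C₊=(-4.5886,-2.8389) cross=15.203; C₋=(-0.5446,-8.3221) cross=-15.203
θ=298°:   branch + wants cross > 0 → take C=(-4.5886,-2.8389) (cross=15.203)
θ=298°: ex = (C−B)/|BC| = (-0.9995,-0.0317); ey = (0.0317,-0.9995)
θ=298°: P = B + -1.95·ex + 2.26·ey = (3.4290,-4.8459)

θ=172°: -5.32 -1.42
θ=287°: 2.17 -5.56
θ=298°: 3.43 -4.85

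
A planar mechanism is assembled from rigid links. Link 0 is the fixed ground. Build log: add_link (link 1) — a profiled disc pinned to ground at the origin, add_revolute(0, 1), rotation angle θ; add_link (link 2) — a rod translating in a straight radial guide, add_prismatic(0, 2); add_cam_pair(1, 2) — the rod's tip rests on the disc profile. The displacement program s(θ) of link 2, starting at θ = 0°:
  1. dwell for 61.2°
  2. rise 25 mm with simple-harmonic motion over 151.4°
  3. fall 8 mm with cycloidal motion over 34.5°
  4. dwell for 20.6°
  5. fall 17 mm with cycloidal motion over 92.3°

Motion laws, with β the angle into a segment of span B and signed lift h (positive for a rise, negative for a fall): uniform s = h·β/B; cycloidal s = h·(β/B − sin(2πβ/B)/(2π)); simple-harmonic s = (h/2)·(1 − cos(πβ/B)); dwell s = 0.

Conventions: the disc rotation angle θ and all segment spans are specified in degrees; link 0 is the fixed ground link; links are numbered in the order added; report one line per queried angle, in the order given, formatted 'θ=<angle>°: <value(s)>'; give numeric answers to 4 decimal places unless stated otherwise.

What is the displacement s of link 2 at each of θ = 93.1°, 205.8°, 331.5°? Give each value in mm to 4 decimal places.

seg 1 [0°–61.2°] dwell: s stays 0.0000
seg 2 [61.2°–212.6°] simple-harmonic, h=25: θ=93.1° here. β=31.9, B=151.4. 25/2·(1 − cos(π·0.2107)) = 2.6399 → s = 2.6399
seg 2 [61.2°–212.6°] simple-harmonic, h=25: θ=205.8° here. β=144.6, B=151.4. 25/2·(1 − cos(π·0.9551)) = 24.8758 → s = 24.8758
seg 2 [61.2°–212.6°] simple-harmonic, h=25: full span → s += 25 → s = 25.0000
seg 3 [212.6°–247.1°] cycloidal, h=-8: full span → s += -8 → s = 17.0000
seg 4 [247.1°–267.7°] dwell: s stays 17.0000
seg 5 [267.7°–360°] cycloidal, h=-17: θ=331.5° here. β=63.8, B=92.3. -17·(0.6912 − sin(2π·0.6912)/(2π)) = -14.2740 → s = 2.7260

θ=93.1°: 2.6399
θ=205.8°: 24.8758
θ=331.5°: 2.7260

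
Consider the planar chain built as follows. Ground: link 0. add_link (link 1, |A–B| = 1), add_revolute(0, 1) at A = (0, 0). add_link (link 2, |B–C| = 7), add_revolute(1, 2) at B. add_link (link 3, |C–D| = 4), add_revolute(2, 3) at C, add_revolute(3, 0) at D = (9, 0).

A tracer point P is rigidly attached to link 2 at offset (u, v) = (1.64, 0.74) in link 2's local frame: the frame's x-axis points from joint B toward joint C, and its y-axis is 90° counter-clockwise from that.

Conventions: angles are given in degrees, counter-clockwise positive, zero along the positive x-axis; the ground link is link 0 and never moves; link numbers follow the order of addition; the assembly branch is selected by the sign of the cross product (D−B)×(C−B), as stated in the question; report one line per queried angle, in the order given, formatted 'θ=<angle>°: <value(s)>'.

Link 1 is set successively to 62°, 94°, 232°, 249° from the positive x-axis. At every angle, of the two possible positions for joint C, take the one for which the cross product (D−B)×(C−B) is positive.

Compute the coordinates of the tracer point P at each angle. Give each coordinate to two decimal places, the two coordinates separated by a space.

A=(0,0), D=(9.00,0)
θ=62°: B = A + 1.00·(cos62°, sin62°) = (0.4695, 0.8829)
θ=62°: |BD| = 8.5761
θ=62°: circle(B,7.00) ∩ circle(D,4.00): a=6.2120, h=3.2266
θ=62°:   candidates: C₊=(6.9807,3.4529) cross=27.672; C₋=(6.3163,-2.9661) cross=-27.672
θ=62°:   branch + wants cross > 0 → take C=(6.9807,3.4529) (cross=27.672)
θ=62°: ex = (C−B)/|BC| = (0.9302,0.3671); ey = (-0.3671,0.9302)
θ=62°: P = B + 1.64·ex + 0.74·ey = (1.7233,2.1734)
θ=94°: B = A + 1.00·(cos94°, sin94°) = (-0.0698, 0.9976)
θ=94°: |BD| = 9.1245
θ=94°: circle(B,7.00) ∩ circle(D,4.00): a=6.3706, h=2.9010
θ=94°:   candidates: C₊=(6.5798,3.1847) cross=26.470; C₋=(5.9454,-2.5826) cross=-26.470
θ=94°:   branch + wants cross > 0 → take C=(6.5798,3.1847) (cross=26.470)
θ=94°: ex = (C−B)/|BC| = (0.9499,0.3125); ey = (-0.3125,0.9499)
θ=94°: P = B + 1.64·ex + 0.74·ey = (1.2569,2.2129)
θ=232°: B = A + 1.00·(cos232°, sin232°) = (-0.6157, -0.7880)
θ=232°: |BD| = 9.6479
θ=232°: circle(B,7.00) ∩ circle(D,4.00): a=6.5342, h=2.5109
θ=232°:   candidates: C₊=(5.6916,2.2482) cross=24.225; C₋=(6.1018,-2.7568) cross=-24.225
θ=232°:   branch + wants cross > 0 → take C=(5.6916,2.2482) (cross=24.225)
θ=232°: ex = (C−B)/|BC| = (0.9010,0.4337); ey = (-0.4337,0.9010)
θ=232°: P = B + 1.64·ex + 0.74·ey = (0.5411,0.5901)
θ=249°: B = A + 1.00·(cos249°, sin249°) = (-0.3584, -0.9336)
θ=249°: |BD| = 9.4048
θ=249°: circle(B,7.00) ∩ circle(D,4.00): a=6.4568, h=2.7036
θ=249°:   candidates: C₊=(5.7982,2.3976) cross=25.427; C₋=(6.3349,-2.9829) cross=-25.427
θ=249°:   branch + wants cross > 0 → take C=(5.7982,2.3976) (cross=25.427)
θ=249°: ex = (C−B)/|BC| = (0.8795,0.4759); ey = (-0.4759,0.8795)
θ=249°: P = B + 1.64·ex + 0.74·ey = (0.7319,0.4977)

θ=62°: 1.72 2.17
θ=94°: 1.26 2.21
θ=232°: 0.54 0.59
θ=249°: 0.73 0.50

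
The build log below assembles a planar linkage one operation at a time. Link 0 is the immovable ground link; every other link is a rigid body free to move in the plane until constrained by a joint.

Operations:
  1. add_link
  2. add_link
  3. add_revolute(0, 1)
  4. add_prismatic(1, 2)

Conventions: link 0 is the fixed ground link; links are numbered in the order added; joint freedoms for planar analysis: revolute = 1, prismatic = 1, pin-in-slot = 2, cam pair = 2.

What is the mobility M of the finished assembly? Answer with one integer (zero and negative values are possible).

L=1 J1=0 J2=0
add link → L=2 J1=0 J2=0
add link → L=3 J1=0 J2=0
R@0,1 dof=1 J1 → L=3 J1=1 J2=0
P@1,2 dof=1 J1 → L=3 J1=2 J2=0
M=3(L−1)−2J1−J2=3·2−2·2−0=2

M = 2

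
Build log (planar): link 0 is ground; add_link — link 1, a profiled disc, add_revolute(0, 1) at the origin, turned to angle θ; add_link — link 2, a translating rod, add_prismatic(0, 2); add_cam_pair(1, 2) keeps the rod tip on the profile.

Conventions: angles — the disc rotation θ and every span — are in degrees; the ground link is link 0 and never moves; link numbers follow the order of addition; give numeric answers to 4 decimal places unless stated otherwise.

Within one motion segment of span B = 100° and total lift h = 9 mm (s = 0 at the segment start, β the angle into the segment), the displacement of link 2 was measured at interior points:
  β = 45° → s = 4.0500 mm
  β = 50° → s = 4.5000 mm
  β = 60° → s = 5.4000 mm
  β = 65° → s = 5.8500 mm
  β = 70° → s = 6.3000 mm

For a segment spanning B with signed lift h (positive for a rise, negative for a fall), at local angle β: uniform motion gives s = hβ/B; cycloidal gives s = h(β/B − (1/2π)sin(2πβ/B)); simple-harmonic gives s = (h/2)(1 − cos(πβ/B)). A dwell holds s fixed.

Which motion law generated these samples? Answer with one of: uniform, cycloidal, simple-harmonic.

candidates at β/B = r: uniform s = h·r (linear in β); cycloidal s = h·(r − sin(2πr)/(2π)); simple-harmonic s = (h/2)(1 − cos(πr))
β=45°: printed 4.0500 | uniform 4.0500, cycloidal 3.6074, simple-harmonic 3.7960
β=50°: printed 4.5000 | uniform 4.5000, cycloidal 4.5000, simple-harmonic 4.5000
β=60°: printed 5.4000 | uniform 5.4000, cycloidal 6.2419, simple-harmonic 5.8906
β=65°: printed 5.8500 | uniform 5.8500, cycloidal 7.0088, simple-harmonic 6.5430
β=70°: printed 6.3000 | uniform 6.3000, cycloidal 7.6623, simple-harmonic 7.1450
only one law matches every sample → uniform

uniform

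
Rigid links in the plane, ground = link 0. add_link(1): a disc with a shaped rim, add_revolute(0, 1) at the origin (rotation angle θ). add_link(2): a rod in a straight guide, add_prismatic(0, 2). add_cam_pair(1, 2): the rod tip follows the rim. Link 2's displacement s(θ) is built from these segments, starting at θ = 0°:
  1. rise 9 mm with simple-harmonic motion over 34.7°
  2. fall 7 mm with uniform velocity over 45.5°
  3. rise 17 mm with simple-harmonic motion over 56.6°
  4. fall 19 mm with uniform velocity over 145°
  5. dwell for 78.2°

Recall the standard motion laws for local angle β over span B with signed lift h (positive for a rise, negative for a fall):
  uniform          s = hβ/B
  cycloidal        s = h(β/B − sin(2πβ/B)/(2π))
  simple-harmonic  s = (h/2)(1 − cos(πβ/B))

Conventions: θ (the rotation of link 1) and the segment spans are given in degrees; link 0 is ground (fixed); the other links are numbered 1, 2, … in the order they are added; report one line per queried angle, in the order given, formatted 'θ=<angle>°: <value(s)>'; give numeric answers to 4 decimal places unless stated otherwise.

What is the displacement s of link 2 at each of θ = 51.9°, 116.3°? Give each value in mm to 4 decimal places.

segment 1 (0° to 34.7°, simple-harmonic, h = 9) is passed completely: s = 0.0000 + (9) = 9.0000
θ = 51.9° falls in segment 2 (34.7° to 80.2°, uniform, h = -7): β = 51.9 − 34.7 = 17.2°, B = 45.5°; Δs = -7·17.2/45.5 = -2.6462; s = 9.0000 − 2.6462 = 6.3538
segment 2 (34.7° to 80.2°, uniform, h = -7) is passed completely: s = 9.0000 + (-7) = 2.0000
θ = 116.3° falls in segment 3 (80.2° to 136.8°, simple-harmonic, h = 17): β = 116.3 − 80.2 = 36.1°, B = 56.6°; Δs = 17/2·(1 − cos(π·0.6378)) = 12.0661; s = 2.0000 + 12.0661 = 14.0661

θ=51.9°: 6.3538
θ=116.3°: 14.0661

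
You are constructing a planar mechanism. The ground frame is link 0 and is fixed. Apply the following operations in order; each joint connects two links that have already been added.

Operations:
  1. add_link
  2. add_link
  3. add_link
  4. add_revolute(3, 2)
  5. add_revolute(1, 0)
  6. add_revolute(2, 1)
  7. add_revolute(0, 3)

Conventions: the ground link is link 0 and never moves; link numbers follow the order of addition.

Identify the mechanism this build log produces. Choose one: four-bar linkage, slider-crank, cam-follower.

links: 4 (incl. ground); joints: 4 revolute, 0 prismatic, 0 higher (cam) pair, forming one closed loop
4 links in a single 4R loop → four-bar linkage

four-bar linkage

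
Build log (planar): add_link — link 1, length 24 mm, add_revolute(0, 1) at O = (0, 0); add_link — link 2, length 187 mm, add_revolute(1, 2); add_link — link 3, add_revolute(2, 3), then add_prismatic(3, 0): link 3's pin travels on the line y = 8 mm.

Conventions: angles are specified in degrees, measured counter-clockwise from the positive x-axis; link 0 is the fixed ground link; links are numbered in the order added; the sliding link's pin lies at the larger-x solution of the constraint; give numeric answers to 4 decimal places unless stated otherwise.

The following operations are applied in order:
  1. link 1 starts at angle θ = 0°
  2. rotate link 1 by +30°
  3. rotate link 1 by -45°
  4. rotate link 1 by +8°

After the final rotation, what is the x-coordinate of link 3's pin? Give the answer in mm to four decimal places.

geometry: r = 24 mm, L = 187 mm, e = 8 mm; θ starts at 0°
rotate link 1 by +30°: θ ← 0° +30° = 30°
rotate link 1 by -45°: θ ← 30° -45° = -15°
rotate link 1 by +8°: θ ← -15° +8° = -7°
crank pin P = (r cos θ, r sin θ) = (23.821108, -2.924864)
h = r sin θ − e = -2.924864 − 8 = -10.924864
x = r cos θ + √(L² − h²) = 23.821108 + 186.680602 = 210.501710

210.5017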